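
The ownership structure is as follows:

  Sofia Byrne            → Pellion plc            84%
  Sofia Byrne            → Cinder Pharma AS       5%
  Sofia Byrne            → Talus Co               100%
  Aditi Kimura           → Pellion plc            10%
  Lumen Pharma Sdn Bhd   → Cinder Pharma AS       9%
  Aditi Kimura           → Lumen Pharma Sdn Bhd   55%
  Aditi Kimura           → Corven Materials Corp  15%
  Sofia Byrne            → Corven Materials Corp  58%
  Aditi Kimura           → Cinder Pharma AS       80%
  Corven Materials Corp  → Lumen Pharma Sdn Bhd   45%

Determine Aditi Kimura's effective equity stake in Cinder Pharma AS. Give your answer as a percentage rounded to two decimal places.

Aditi reaches Cinder along 3 paths.
Direct stake: 80% = 80%.
Via Corven → Lumen: 15% × 45% × 9% = 0.6075%.
Via Lumen: 55% × 9% = 4.95%.
Total: 80% + 0.6075% + 4.95% = 85.5575%.
Rounded: 85.56%.

85.56%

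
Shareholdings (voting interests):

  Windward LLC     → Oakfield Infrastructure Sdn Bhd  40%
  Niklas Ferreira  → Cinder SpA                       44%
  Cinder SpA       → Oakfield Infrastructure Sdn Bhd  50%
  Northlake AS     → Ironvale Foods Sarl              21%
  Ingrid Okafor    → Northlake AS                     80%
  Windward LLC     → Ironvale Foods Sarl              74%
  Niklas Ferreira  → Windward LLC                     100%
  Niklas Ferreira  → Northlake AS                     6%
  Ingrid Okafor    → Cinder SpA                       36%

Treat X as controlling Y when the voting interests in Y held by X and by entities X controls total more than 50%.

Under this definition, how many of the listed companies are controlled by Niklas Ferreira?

2

Niklas holds 100% of Windward, so Niklas controls Windward.
Windward holds 74% of Ironvale, so Niklas controls Ironvale.
No other company's threshold is met.
Niklas controls 2 companies.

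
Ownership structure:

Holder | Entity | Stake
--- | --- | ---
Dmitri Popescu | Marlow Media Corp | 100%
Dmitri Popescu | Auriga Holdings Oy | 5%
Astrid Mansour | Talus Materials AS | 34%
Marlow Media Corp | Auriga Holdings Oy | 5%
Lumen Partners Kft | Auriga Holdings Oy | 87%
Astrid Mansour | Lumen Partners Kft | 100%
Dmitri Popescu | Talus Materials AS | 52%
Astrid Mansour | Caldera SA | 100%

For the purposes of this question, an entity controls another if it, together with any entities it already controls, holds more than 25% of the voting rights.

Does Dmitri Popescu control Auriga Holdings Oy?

No

Dmitri holds 52% of Talus, so Dmitri controls Talus.
Dmitri holds 100% of Marlow, so Dmitri controls Marlow.
In Auriga, Dmitri's side holds only 5% + 5% = 10%, not > 25%.
So Dmitri does not control Auriga.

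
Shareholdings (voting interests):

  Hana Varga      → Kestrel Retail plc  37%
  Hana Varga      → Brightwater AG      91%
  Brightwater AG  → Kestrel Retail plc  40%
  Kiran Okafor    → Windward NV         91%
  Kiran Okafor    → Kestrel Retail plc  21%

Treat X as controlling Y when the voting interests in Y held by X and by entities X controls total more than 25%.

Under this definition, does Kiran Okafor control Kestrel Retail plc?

Kiran holds 91% of Windward, so Kiran controls Windward.
In Kestrel, Kiran's side holds only 21%, not > 25%.
So Kiran does not control Kestrel.

No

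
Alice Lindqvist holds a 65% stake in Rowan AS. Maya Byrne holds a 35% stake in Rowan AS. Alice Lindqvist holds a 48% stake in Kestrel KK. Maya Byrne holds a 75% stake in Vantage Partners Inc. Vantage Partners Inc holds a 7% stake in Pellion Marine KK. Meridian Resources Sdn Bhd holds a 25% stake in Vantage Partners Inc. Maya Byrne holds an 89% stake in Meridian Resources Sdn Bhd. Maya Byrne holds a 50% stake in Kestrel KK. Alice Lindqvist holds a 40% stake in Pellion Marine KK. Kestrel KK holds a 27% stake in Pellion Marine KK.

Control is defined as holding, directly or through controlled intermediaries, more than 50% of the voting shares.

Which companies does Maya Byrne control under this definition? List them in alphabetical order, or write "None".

Meridian Resources Sdn Bhd, Vantage Partners Inc

Maya holds 89% of Meridian, so Maya controls Meridian.
Meridian and Maya together hold 25% + 75% = 100% of Vantage, so Maya controls Vantage.
No other company's threshold is met.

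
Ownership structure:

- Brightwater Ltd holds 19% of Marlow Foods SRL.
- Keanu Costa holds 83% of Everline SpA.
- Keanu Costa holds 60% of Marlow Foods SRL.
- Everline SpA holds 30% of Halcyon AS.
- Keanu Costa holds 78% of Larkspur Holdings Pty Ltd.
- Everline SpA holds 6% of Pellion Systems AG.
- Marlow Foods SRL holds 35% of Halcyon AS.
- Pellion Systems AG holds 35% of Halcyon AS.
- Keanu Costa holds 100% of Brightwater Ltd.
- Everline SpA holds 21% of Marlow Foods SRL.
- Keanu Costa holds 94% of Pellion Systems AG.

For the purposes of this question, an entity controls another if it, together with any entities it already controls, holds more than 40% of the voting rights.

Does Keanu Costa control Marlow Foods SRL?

Keanu holds 83% of Everline, so Keanu controls Everline.
Keanu holds 100% of Brightwater, so Keanu controls Brightwater.
Everline and Brightwater and Keanu together hold 21% + 19% + 60% = 100% of Marlow, so Keanu controls Marlow.

Yes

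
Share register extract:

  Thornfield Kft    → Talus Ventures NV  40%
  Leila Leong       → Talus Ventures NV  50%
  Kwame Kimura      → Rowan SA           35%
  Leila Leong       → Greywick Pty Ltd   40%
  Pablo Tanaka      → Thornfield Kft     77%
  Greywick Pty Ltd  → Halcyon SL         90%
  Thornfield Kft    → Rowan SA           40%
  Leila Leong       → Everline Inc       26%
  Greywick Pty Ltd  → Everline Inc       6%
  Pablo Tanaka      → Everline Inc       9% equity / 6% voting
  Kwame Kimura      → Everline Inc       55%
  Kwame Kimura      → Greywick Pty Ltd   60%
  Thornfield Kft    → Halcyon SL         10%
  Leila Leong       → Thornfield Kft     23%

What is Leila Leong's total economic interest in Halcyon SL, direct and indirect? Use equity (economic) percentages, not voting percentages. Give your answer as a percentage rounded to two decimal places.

38.30%

Leila reaches Halcyon along 2 paths.
Via Thornfield: 23% × 10% = 2.3%.
Via Greywick: 40% × 90% = 36%.
Total: 2.3% + 36% = 38.3%.
Rounded: 38.30%.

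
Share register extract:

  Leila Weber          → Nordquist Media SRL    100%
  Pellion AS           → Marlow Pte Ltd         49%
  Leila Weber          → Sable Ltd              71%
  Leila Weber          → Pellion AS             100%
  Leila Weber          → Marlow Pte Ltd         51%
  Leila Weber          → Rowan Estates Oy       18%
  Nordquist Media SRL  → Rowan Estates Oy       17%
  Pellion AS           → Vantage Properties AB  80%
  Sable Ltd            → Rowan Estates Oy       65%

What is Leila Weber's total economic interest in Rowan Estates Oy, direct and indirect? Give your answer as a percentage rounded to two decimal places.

81.15%

Leila reaches Rowan along 3 paths.
Via Sable: 71% × 65% = 46.15%.
Direct stake: 18% = 18%.
Via Nordquist: 100% × 17% = 17%.
Total: 46.15% + 18% + 17% = 81.15%.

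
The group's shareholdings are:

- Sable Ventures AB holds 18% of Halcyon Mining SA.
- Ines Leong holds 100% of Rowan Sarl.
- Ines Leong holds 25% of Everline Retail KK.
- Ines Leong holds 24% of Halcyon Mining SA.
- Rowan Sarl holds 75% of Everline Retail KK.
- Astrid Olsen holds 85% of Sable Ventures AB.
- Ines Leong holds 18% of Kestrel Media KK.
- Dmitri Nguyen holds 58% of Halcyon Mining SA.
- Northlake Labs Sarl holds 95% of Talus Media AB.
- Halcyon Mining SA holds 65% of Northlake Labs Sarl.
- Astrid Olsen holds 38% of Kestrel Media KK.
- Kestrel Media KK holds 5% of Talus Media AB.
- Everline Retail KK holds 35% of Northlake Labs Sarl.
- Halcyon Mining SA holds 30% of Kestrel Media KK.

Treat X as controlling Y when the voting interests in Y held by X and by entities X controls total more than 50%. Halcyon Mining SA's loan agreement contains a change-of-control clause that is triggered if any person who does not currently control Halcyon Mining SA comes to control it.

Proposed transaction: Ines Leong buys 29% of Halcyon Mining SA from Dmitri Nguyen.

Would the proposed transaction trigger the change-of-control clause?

Yes

The purchase adds only to Ines's holdings (Dmitri's stake shrinks), so Ines is the only person who could newly come to control Halcyon.
Ines holds 100% of Rowan, so Ines controls Rowan.
Rowan and Ines together hold 75% + 25% = 100% of Everline, so Ines controls Everline.
In Halcyon, Ines's side holds only 24%, not > 50%.
So before the transaction, Ines does not control Halcyon.
After the purchase, Ines's direct stake in Halcyon rises to 24% + 29% = 53%, and Dmitri's stake falls to 29%.
Ines holds 53% of Halcyon, so Ines controls Halcyon.
Ines did not control Halcyon before and does after, so the clause is triggered.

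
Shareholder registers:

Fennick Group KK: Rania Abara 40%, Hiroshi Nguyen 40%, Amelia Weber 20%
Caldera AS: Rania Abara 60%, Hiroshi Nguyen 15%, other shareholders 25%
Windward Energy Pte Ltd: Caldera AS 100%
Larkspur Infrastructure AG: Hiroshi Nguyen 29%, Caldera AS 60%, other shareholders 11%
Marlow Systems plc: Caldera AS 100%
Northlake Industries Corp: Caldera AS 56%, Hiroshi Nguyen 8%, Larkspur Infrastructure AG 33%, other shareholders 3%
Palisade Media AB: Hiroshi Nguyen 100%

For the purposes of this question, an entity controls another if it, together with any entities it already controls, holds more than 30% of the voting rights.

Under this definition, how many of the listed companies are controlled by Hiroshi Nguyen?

2

Hiroshi holds 40% of Fennick, so Hiroshi controls Fennick.
Hiroshi holds 100% of Palisade, so Hiroshi controls Palisade.
No other company's threshold is met.
Hiroshi controls 2 companies.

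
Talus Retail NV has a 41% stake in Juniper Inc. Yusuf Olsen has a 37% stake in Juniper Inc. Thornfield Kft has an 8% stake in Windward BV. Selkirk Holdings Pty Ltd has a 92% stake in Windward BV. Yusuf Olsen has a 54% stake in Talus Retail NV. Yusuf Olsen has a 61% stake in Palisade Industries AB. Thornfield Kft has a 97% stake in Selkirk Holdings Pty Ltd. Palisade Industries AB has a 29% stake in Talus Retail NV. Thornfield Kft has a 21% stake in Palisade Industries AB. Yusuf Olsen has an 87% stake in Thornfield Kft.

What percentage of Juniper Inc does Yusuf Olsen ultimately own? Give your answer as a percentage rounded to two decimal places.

68.57%

Yusuf reaches Juniper along 4 paths.
Via Thornfield → Palisade → Talus: 87% × 21% × 29% × 41% = 2.172303%.
Via Palisade → Talus: 61% × 29% × 41% = 7.2529%.
Via Talus: 54% × 41% = 22.14%.
Direct stake: 37% = 37%.
Total: 2.172303% + 7.2529% + 22.14% + 37% = 68.565203%.
Rounded: 68.57%.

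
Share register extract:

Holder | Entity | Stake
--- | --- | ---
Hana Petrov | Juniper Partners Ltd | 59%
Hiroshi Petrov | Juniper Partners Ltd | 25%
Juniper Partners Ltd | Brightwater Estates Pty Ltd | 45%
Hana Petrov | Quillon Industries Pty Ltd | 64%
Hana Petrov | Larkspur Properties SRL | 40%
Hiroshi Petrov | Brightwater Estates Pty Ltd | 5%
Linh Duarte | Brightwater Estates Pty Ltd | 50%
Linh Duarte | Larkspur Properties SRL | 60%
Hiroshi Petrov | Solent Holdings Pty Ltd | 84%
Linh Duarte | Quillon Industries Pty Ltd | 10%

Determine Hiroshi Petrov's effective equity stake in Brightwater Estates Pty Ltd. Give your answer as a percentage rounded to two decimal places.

Hiroshi reaches Brightwater along 2 paths.
Direct stake: 5% = 5%.
Via Juniper: 25% × 45% = 11.25%.
Total: 5% + 11.25% = 16.25%.

16.25%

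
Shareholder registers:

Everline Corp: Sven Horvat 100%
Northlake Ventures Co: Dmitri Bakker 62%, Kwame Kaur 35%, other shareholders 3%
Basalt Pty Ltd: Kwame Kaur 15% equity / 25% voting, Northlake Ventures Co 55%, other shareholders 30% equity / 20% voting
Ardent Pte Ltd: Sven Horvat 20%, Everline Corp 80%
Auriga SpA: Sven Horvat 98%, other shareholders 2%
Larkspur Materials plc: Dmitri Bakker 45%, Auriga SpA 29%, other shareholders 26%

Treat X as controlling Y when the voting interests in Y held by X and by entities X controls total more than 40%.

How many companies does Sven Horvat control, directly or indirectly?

3

Sven holds 100% of Everline, so Sven controls Everline.
Sven and Everline together hold 20% + 80% = 100% of Ardent, so Sven controls Ardent.
Sven holds 98% of Auriga, so Sven controls Auriga.
No other company's threshold is met.
Sven controls 3 companies.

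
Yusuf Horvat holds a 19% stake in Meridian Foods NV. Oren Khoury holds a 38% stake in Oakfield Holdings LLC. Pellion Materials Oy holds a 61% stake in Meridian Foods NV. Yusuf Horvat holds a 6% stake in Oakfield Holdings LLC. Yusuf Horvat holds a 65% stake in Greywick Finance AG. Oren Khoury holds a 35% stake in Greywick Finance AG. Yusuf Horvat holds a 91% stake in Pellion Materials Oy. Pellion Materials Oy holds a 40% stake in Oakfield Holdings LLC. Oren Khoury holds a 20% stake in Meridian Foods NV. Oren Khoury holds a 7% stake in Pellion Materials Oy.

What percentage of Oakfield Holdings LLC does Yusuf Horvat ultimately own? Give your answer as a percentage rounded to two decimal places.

Yusuf reaches Oakfield along 2 paths.
Direct stake: 6% = 6%.
Via Pellion: 91% × 40% = 36.4%.
Total: 6% + 36.4% = 42.4%.
Rounded: 42.40%.

42.40%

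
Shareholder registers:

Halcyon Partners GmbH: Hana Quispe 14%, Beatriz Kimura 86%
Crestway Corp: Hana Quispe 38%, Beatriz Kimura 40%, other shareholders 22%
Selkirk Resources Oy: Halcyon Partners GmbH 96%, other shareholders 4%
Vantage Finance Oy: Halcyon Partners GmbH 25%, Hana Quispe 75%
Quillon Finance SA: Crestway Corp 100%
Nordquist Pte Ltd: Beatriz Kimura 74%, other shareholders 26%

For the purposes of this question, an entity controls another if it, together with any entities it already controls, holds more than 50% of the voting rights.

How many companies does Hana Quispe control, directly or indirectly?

1

Hana holds 75% of Vantage, so Hana controls Vantage.
No other company's threshold is met.
Hana controls 1 company.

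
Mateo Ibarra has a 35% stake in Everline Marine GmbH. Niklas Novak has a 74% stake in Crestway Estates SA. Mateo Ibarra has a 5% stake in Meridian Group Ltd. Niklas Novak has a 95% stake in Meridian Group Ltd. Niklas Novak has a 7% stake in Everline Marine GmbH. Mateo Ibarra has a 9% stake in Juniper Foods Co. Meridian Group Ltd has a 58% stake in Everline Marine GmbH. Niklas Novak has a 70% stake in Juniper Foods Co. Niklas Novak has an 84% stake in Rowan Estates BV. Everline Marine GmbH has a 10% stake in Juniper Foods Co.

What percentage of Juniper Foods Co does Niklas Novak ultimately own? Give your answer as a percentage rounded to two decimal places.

Niklas reaches Juniper along 3 paths.
Direct stake: 70% = 70%.
Via Everline: 7% × 10% = 0.7%.
Via Meridian → Everline: 95% × 58% × 10% = 5.51%.
Total: 70% + 0.7% + 5.51% = 76.21%.

76.21%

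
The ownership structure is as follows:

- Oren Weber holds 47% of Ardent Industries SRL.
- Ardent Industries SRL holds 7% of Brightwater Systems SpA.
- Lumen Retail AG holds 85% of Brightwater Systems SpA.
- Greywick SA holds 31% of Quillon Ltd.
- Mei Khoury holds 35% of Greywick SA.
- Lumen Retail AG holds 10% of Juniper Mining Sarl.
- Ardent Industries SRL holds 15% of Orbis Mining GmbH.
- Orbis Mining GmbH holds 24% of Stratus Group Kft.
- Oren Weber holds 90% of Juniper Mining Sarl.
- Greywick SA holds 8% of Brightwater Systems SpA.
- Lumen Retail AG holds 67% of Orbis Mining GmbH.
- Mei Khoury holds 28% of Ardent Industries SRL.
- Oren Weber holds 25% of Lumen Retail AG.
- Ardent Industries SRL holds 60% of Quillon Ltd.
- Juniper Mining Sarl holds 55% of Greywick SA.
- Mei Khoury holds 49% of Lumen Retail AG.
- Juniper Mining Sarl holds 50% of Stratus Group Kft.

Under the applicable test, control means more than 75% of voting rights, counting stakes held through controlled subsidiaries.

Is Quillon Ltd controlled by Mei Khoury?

No

Mei's largest direct stake is 49% in Lumen, which does not meet the threshold, so Mei controls no company.
Neither Mei nor any entity Mei controls holds any voting interest in Quillon.
So Mei does not control Quillon.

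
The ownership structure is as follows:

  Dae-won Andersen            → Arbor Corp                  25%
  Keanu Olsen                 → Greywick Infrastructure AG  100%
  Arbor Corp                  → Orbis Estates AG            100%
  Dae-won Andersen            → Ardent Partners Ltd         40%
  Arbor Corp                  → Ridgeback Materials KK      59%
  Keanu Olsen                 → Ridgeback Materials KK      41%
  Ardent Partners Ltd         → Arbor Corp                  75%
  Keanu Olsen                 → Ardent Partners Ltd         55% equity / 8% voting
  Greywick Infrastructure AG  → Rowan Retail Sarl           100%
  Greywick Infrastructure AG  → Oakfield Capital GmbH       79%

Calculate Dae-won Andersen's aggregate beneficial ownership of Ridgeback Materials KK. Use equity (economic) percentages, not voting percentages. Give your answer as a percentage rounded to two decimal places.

Dae-won reaches Ridgeback along 2 paths.
Via Ardent → Arbor: 40% × 75% × 59% = 17.7%.
Via Arbor: 25% × 59% = 14.75%.
Total: 17.7% + 14.75% = 32.45%.

32.45%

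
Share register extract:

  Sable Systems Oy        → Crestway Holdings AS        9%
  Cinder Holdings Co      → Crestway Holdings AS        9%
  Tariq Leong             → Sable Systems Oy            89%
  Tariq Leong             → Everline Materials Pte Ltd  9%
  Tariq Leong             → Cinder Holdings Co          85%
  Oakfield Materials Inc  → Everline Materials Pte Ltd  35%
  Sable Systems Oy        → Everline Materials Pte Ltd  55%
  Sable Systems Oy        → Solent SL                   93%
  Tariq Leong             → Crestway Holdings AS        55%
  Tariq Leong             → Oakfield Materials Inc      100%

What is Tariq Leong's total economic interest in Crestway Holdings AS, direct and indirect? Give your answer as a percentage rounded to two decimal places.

Tariq reaches Crestway along 3 paths.
Via Sable: 89% × 9% = 8.01%.
Direct stake: 55% = 55%.
Via Cinder: 85% × 9% = 7.65%.
Total: 8.01% + 55% + 7.65% = 70.66%.

70.66%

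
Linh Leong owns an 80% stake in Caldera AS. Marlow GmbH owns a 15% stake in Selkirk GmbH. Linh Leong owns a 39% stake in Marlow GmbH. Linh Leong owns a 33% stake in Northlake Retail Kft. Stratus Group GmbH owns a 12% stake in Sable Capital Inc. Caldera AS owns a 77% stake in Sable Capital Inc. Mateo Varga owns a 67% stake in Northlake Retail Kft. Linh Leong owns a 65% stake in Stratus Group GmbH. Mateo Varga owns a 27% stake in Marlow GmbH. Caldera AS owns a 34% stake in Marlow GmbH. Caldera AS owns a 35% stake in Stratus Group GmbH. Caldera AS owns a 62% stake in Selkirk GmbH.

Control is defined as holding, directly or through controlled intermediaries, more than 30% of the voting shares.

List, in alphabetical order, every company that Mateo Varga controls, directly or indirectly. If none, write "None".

Northlake Retail Kft

Mateo holds 67% of Northlake, so Mateo controls Northlake.
No other company's threshold is met.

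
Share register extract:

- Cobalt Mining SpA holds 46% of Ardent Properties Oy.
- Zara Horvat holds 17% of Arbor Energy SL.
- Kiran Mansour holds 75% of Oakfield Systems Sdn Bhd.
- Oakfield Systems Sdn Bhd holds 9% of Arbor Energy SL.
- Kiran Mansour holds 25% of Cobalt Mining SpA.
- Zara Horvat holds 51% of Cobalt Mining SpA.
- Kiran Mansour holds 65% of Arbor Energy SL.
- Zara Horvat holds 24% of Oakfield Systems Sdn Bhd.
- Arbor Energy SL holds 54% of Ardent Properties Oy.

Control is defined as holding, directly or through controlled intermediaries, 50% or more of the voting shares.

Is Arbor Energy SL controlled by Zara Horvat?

No

Zara holds 51% of Cobalt, so Zara controls Cobalt.
In Arbor, Zara's side holds only 17%, not ≥ 50%.
So Zara does not control Arbor.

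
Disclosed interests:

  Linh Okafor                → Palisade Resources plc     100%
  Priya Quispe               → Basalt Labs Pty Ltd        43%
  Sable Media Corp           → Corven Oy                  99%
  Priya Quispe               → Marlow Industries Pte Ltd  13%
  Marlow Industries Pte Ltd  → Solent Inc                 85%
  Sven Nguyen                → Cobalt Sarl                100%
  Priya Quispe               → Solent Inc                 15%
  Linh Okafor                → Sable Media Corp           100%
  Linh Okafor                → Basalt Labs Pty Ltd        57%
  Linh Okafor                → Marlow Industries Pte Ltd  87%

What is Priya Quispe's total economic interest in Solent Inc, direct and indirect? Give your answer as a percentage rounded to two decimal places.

Priya reaches Solent along 2 paths.
Direct stake: 15% = 15%.
Via Marlow: 13% × 85% = 11.05%.
Total: 15% + 11.05% = 26.05%.

26.05%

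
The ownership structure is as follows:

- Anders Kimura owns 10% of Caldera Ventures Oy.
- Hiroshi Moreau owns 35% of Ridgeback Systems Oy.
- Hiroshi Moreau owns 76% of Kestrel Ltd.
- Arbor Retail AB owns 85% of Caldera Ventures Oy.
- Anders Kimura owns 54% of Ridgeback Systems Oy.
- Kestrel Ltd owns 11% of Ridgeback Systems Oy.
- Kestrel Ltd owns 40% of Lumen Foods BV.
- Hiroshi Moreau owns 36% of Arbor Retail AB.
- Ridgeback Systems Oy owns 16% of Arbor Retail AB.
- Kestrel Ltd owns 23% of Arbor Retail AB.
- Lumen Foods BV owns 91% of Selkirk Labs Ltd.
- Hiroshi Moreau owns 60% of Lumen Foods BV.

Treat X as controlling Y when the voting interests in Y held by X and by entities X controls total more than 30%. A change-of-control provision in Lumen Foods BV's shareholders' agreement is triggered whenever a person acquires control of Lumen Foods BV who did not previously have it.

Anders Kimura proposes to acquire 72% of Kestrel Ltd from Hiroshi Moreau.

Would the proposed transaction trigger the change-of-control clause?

The purchase adds only to Anders's holdings (Hiroshi's stake shrinks), so Anders is the only person who could newly come to control Lumen.
Anders holds 54% of Ridgeback, so Anders controls Ridgeback.
Neither Anders nor any entity Anders controls holds any voting interest in Lumen.
So before the transaction, Anders does not control Lumen.
After the purchase, Anders holds 72% of Kestrel directly, and Hiroshi's stake falls to 4%.
Anders holds 72% of Kestrel, so Anders controls Kestrel.
Kestrel holds 40% of Lumen, so Anders controls Lumen.
Anders did not control Lumen before and does after, so the clause is triggered.

Yes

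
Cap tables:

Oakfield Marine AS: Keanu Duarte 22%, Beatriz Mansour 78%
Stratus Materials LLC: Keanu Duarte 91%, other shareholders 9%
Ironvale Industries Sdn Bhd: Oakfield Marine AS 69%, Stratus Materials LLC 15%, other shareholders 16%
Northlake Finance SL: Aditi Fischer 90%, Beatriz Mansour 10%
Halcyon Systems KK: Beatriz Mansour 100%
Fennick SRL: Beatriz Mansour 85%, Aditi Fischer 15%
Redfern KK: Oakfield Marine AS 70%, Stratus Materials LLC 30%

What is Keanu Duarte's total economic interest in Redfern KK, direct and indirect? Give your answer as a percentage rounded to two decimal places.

Keanu reaches Redfern along 2 paths.
Via Oakfield: 22% × 70% = 15.4%.
Via Stratus: 91% × 30% = 27.3%.
Total: 15.4% + 27.3% = 42.7%.
Rounded: 42.70%.

42.70%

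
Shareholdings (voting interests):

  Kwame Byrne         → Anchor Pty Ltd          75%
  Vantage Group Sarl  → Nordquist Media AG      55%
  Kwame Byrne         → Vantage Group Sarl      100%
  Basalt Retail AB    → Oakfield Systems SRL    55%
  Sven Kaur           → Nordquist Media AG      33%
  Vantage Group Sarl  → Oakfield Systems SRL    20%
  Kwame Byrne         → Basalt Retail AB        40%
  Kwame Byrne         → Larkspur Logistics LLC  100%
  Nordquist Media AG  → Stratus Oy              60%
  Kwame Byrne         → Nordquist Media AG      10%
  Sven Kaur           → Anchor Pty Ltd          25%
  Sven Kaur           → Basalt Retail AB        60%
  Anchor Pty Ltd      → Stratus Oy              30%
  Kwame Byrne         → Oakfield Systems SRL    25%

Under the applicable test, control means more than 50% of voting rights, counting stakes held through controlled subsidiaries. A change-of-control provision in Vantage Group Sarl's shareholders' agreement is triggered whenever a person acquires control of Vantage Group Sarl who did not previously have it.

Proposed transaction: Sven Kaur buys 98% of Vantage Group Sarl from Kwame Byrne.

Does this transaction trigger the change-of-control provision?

The purchase adds only to Sven's holdings (Kwame's stake shrinks), so Sven is the only person who could newly come to control Vantage.
Sven holds 60% of Basalt, so Sven controls Basalt.
Basalt holds 55% of Oakfield, so Sven controls Oakfield.
Neither Sven nor any entity Sven controls holds any voting interest in Vantage.
So before the transaction, Sven does not control Vantage.
After the purchase, Sven holds 98% of Vantage directly, and Kwame's stake falls to 2%.
Sven holds 98% of Vantage, so Sven controls Vantage.
Sven did not control Vantage before and does after, so the clause is triggered.

Yes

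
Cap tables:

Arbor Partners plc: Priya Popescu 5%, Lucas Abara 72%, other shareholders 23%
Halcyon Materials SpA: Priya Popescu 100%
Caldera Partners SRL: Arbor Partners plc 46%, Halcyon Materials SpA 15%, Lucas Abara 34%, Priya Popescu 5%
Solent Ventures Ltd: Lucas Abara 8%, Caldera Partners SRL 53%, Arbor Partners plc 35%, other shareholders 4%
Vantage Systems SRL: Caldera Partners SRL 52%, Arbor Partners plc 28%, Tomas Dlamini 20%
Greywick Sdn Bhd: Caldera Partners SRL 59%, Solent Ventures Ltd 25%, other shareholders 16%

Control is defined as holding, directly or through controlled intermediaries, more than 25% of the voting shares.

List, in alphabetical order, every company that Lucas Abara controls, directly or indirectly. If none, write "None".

Arbor Partners plc, Caldera Partners SRL, Greywick Sdn Bhd, Solent Ventures Ltd, Vantage Systems SRL

Lucas holds 72% of Arbor, so Lucas controls Arbor.
Arbor and Lucas together hold 46% + 34% = 80% of Caldera, so Lucas controls Caldera.
Lucas and Caldera and Arbor together hold 8% + 53% + 35% = 96% of Solent, so Lucas controls Solent.
Caldera and Arbor together hold 52% + 28% = 80% of Vantage, so Lucas controls Vantage.
Caldera and Solent together hold 59% + 25% = 84% of Greywick, so Lucas controls Greywick.
No other company's threshold is met.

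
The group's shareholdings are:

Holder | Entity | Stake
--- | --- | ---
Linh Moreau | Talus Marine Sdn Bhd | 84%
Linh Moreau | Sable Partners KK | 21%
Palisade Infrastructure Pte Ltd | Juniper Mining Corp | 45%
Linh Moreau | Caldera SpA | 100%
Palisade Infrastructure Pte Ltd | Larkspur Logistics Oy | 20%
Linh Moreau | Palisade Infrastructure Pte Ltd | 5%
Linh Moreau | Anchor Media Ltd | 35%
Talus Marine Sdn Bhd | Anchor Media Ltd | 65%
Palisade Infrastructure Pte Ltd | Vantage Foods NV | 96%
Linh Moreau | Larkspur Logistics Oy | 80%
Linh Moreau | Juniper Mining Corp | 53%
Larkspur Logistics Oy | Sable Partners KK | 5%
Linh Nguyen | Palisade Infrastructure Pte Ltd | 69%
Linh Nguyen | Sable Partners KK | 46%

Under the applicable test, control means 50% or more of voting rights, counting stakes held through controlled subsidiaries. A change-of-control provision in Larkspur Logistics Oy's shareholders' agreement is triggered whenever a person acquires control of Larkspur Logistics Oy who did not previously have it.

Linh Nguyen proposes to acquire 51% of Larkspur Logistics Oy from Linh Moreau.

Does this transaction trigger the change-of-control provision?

The purchase adds only to Linh Nguyen's holdings (Linh Moreau's stake shrinks), so Linh Nguyen is the only person who could newly come to control Larkspur.
Linh Nguyen holds 69% of Palisade, so Linh Nguyen controls Palisade.
Palisade holds 96% of Vantage, so Linh Nguyen controls Vantage.
In Larkspur, Linh Nguyen's side holds only 20%, not ≥ 50%.
So before the transaction, Linh Nguyen does not control Larkspur.
After the purchase, Linh Nguyen holds 51% of Larkspur directly, and Linh Moreau's stake falls to 29%.
Palisade and Linh Nguyen together hold 20% + 51% = 71% of Larkspur, so Linh Nguyen controls Larkspur.
Linh Nguyen did not control Larkspur before and does after, so the clause is triggered.

Yes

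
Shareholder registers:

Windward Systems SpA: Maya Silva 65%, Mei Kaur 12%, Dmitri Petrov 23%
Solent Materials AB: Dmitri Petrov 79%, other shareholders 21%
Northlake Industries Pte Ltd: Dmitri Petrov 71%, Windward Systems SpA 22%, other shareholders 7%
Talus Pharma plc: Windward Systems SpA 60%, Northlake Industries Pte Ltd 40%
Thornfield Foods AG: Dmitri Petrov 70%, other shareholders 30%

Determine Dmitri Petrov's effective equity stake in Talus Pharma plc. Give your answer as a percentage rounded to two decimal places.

Dmitri reaches Talus along 3 paths.
Via Windward: 23% × 60% = 13.8%.
Via Northlake: 71% × 40% = 28.4%.
Via Windward → Northlake: 23% × 22% × 40% = 2.024%.
Total: 13.8% + 28.4% + 2.024% = 44.224%.
Rounded: 44.22%.

44.22%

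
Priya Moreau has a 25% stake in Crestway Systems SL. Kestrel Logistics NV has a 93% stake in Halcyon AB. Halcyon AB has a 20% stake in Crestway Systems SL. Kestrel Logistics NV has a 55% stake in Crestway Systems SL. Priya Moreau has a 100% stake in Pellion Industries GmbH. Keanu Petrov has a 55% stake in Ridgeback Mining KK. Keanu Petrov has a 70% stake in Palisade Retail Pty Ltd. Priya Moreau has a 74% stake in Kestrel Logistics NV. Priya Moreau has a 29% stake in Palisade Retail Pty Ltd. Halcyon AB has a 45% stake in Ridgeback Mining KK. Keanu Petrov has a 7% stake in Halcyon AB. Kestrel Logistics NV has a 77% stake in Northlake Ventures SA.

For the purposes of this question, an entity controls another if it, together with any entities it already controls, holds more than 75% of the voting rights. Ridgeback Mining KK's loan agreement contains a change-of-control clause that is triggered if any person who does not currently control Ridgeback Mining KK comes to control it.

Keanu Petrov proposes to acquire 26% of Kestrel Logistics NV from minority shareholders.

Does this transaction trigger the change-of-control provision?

No

The purchase changes only Keanu's holdings, so Keanu is the only person who could newly come to control Ridgeback.
Keanu's largest direct stake is 70% in Palisade, which does not meet the threshold, so Keanu controls no company.
In Ridgeback, Keanu's side holds only 55%, not > 75%.
So before the transaction, Keanu does not control Ridgeback.
After the purchase, Keanu holds 26% of Kestrel directly.
Keanu's side now holds 26% of Kestrel, not > 75%, so Keanu still does not control Kestrel.
After the transaction, Keanu's side holds 55% of Ridgeback, not > 75%, so Keanu still does not control Ridgeback.
No new person acquires control, so the clause is not triggered.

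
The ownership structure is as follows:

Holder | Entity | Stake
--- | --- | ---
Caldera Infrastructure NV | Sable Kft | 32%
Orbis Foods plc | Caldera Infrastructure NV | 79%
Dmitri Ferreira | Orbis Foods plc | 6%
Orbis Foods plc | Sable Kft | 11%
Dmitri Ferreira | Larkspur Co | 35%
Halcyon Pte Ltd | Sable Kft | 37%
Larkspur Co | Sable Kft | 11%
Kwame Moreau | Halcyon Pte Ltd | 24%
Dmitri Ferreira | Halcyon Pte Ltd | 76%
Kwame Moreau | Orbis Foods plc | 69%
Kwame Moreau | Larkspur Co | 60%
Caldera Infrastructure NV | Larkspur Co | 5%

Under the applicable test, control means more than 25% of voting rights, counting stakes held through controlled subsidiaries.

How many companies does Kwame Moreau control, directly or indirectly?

4

Kwame holds 69% of Orbis, so Kwame controls Orbis.
Orbis holds 79% of Caldera, so Kwame controls Caldera.
Kwame and Caldera together hold 60% + 5% = 65% of Larkspur, so Kwame controls Larkspur.
Larkspur and Caldera and Orbis together hold 11% + 32% + 11% = 54% of Sable, so Kwame controls Sable.
No other company's threshold is met.
Kwame controls 4 companies.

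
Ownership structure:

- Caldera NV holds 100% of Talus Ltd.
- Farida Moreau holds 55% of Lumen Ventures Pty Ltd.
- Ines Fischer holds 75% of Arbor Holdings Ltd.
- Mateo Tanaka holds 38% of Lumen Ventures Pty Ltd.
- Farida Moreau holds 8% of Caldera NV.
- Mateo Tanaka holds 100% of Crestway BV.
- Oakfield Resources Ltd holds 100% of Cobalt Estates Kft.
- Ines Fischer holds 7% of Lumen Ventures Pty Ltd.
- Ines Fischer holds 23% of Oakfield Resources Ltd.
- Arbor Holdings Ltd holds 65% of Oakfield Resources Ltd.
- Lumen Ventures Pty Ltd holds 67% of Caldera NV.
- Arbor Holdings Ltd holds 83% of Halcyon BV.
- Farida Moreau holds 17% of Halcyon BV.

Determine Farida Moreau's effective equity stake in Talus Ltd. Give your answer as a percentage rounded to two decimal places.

44.85%

Farida reaches Talus along 2 paths.
Via Lumen → Caldera: 55% × 67% × 100% = 36.85%.
Via Caldera: 8% × 100% = 8%.
Total: 36.85% + 8% = 44.85%.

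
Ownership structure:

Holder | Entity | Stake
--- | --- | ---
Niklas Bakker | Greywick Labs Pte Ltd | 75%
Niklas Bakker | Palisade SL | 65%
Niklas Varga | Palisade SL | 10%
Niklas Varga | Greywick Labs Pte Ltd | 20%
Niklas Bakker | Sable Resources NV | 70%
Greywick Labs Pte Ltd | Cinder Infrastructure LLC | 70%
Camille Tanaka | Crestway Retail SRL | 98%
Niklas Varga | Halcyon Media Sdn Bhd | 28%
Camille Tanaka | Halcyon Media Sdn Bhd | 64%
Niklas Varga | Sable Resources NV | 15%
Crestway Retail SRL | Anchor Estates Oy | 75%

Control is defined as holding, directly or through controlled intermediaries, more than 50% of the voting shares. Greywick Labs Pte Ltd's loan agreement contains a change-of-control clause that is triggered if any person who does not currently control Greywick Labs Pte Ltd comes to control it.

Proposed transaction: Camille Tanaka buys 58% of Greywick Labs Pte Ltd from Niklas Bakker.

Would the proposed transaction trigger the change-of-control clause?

The purchase adds only to Camille's holdings (Niklas Bakker's stake shrinks), so Camille is the only person who could newly come to control Greywick.
Camille holds 64% of Halcyon, so Camille controls Halcyon.
Camille holds 98% of Crestway, so Camille controls Crestway.
Crestway holds 75% of Anchor, so Camille controls Anchor.
Neither Camille nor any entity Camille controls holds any voting interest in Greywick.
So before the transaction, Camille does not control Greywick.
After the purchase, Camille holds 58% of Greywick directly, and Niklas Bakker's stake falls to 17%.
Camille holds 58% of Greywick, so Camille controls Greywick.
Camille did not control Greywick before and does after, so the clause is triggered.

Yes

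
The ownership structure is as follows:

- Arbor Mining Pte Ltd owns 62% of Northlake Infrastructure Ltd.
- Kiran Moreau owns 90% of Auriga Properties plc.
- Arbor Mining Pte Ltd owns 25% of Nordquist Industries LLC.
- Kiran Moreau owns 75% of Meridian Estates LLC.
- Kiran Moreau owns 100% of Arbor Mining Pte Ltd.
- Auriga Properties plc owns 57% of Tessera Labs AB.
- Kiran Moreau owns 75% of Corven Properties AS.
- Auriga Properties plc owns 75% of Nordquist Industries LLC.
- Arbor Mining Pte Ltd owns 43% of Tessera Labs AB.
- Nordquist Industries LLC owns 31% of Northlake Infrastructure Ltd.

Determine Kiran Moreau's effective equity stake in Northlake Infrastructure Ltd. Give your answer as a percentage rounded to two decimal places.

90.68%

Kiran reaches Northlake along 3 paths.
Via Arbor: 100% × 62% = 62%.
Via Arbor → Nordquist: 100% × 25% × 31% = 7.75%.
Via Auriga → Nordquist: 90% × 75% × 31% = 20.925%.
Total: 62% + 7.75% + 20.925% = 90.675%.
Rounded: 90.68%.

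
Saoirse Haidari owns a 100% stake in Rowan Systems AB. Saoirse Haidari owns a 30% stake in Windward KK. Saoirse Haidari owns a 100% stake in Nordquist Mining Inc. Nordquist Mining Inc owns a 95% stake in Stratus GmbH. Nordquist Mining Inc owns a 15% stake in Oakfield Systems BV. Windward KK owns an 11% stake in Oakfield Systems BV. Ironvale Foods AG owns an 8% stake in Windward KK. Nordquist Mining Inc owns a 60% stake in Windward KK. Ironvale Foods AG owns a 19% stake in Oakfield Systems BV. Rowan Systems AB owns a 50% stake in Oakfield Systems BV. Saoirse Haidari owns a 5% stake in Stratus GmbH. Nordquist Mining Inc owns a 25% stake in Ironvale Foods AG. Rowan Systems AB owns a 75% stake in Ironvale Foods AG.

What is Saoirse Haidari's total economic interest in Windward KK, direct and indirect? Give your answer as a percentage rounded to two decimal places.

Saoirse reaches Windward along 4 paths.
Direct stake: 30% = 30%.
Via Rowan → Ironvale: 100% × 75% × 8% = 6%.
Via Nordquist → Ironvale: 100% × 25% × 8% = 2%.
Via Nordquist: 100% × 60% = 60%.
Total: 30% + 6% + 2% + 60% = 98%.
Rounded: 98.00%.

98.00%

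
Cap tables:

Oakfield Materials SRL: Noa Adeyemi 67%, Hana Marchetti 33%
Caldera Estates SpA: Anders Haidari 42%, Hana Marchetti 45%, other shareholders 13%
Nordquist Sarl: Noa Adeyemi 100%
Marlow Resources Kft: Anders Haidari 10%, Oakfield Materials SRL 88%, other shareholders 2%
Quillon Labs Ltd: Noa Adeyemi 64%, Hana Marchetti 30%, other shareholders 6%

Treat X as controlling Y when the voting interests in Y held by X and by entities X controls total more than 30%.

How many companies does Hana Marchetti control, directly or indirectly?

Hana holds 33% of Oakfield, so Hana controls Oakfield.
Hana holds 45% of Caldera, so Hana controls Caldera.
Oakfield holds 88% of Marlow, so Hana controls Marlow.
No other company's threshold is met.
Hana controls 3 companies.

3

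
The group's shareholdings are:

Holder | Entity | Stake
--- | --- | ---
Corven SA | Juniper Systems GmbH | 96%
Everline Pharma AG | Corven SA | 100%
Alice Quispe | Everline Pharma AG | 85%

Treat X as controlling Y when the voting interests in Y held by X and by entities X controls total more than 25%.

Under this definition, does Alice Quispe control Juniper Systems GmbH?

Yes

Alice holds 85% of Everline, so Alice controls Everline.
Everline holds 100% of Corven, so Alice controls Corven.
Corven holds 96% of Juniper, so Alice controls Juniper.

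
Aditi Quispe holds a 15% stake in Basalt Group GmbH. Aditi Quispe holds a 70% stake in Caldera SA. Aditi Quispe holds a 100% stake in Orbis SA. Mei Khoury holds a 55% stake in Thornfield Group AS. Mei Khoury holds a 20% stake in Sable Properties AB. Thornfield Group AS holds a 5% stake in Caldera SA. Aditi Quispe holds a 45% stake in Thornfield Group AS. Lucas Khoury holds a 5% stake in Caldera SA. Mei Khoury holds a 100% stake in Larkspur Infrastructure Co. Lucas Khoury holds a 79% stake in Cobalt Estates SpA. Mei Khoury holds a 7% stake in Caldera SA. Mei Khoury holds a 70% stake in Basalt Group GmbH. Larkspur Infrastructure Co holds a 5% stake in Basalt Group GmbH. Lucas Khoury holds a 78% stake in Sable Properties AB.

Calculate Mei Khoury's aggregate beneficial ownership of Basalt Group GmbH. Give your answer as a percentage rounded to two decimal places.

Mei reaches Basalt along 2 paths.
Via Larkspur: 100% × 5% = 5%.
Direct stake: 70% = 70%.
Total: 5% + 70% = 75%.
Rounded: 75.00%.

75.00%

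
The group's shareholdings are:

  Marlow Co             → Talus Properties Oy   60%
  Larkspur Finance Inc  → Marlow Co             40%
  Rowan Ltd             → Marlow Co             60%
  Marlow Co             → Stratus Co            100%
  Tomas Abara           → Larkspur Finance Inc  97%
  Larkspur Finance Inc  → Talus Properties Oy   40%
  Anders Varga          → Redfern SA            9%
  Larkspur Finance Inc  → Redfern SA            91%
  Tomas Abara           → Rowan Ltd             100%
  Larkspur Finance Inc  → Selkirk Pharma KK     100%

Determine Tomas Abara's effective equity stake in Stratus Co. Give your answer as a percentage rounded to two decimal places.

98.80%

Tomas reaches Stratus along 2 paths.
Via Rowan → Marlow: 100% × 60% × 100% = 60%.
Via Larkspur → Marlow: 97% × 40% × 100% = 38.8%.
Total: 60% + 38.8% = 98.8%.
Rounded: 98.80%.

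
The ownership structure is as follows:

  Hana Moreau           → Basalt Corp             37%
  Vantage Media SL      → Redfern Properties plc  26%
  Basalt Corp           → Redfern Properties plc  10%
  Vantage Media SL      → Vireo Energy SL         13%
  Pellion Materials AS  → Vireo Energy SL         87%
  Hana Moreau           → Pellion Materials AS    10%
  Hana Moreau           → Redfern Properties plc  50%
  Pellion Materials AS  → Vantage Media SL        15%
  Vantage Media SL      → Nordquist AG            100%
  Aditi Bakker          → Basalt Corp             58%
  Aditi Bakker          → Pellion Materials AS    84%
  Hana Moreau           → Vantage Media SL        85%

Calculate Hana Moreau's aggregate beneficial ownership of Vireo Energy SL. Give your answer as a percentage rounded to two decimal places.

19.95%

Hana reaches Vireo along 3 paths.
Via Vantage: 85% × 13% = 11.05%.
Via Pellion → Vantage: 10% × 15% × 13% = 0.195%.
Via Pellion: 10% × 87% = 8.7%.
Total: 11.05% + 0.195% + 8.7% = 19.945%.
Rounded: 19.95%.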